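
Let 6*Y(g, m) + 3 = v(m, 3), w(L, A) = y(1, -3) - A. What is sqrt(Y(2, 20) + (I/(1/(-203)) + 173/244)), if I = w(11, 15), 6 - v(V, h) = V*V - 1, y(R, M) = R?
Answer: sqrt(41328537)/122 ≈ 52.694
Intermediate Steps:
v(V, h) = 7 - V**2 (v(V, h) = 6 - (V*V - 1) = 6 - (V**2 - 1) = 6 - (-1 + V**2) = 6 + (1 - V**2) = 7 - V**2)
w(L, A) = 1 - A
Y(g, m) = 2/3 - m**2/6 (Y(g, m) = -1/2 + (7 - m**2)/6 = -1/2 + (7/6 - m**2/6) = 2/3 - m**2/6)
I = -14 (I = 1 - 1*15 = 1 - 15 = -14)
sqrt(Y(2, 20) + (I/(1/(-203)) + 173/244)) = sqrt((2/3 - 1/6*20**2) + (-14/(1/(-203)) + 173/244)) = sqrt((2/3 - 1/6*400) + (-14/(-1/203) + 173*(1/244))) = sqrt((2/3 - 200/3) + (-14*(-203) + 173/244)) = sqrt(-66 + (2842 + 173/244)) = sqrt(-66 + 693621/244) = sqrt(677517/244) = sqrt(41328537)/122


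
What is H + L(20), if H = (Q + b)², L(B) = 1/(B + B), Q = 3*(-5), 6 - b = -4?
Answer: 1001/40 ≈ 25.025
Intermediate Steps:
b = 10 (b = 6 - 1*(-4) = 6 + 4 = 10)
Q = -15
L(B) = 1/(2*B)
H = 25 (H = (-15 + 10)² = (-5)² = 25)
H + L(20) = 25 + (½)/20 = 25 + (½)*(1/20) = 25 + 1/40 = 1001/40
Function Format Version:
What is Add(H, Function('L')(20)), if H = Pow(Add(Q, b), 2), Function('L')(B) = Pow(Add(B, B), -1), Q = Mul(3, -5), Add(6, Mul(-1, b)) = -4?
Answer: Rational(1001, 40) ≈ 25.025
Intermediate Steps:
b = 10 (b = Add(6, Mul(-1, -4)) = Add(6, 4) = 10)
Q = -15
Function('L')(B) = Mul(Rational(1, 2), Pow(B, -1)) (Function('L')(B) = Pow(Mul(2, B), -1) = Mul(Rational(1, 2), Pow(B, -1)))
H = 25 (H = Pow(Add(-15, 10), 2) = Pow(-5, 2) = 25)
Add(H, Function('L')(20)) = Add(25, Mul(Rational(1, 2), Pow(20, -1))) = Add(25, Mul(Rational(1, 2), Rational(1, 20))) = Add(25, Rational(1, 40)) = Rational(1001, 40)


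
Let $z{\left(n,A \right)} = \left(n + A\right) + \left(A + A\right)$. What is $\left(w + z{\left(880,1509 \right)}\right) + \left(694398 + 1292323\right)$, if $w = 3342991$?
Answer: $5335119$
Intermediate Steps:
$z{\left(n,A \right)} = n + 3 A$ ($z{\left(n,A \right)} = \left(A + n\right) + 2 A = n + 3 A$)
$\left(w + z{\left(880,1509 \right)}\right) + \left(694398 + 1292323\right) = \left(3342991 + \left(880 + 3 \cdot 1509\right)\right) + \left(694398 + 1292323\right) = \left(3342991 + \left(880 + 4527\right)\right) + 1986721 = \left(3342991 + 5407\right) + 1986721 = 3348398 + 1986721 = 5335119$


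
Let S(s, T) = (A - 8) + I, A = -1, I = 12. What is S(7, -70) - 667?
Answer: -664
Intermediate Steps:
S(s, T) = 3 (S(s, T) = (-1 - 8) + 12 = -9 + 12 = 3)
S(7, -70) - 667 = 3 - 667 = -664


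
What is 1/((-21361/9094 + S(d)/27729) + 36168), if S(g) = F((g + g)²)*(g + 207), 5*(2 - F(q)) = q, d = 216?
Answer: 140093070/4986794906903 ≈ 2.8093e-5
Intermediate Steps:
F(q) = 2 - q/5
S(g) = (2 - 4*g²/5)*(207 + g) (S(g) = (2 - (g + g)²/5)*(g + 207) = (2 - 4*g²/5)*(207 + g))
1/((-21361/9094 + S(d)/27729) + 36168) = 1/((-21361/9094 - 2*(-5 + 2*216²)*(207 + 216)/5/27729) + 36168) = 1/((-21361*1/9094 - ⅖*(-5 + 2*46656)*423*(1/27729)) + 36168) = 1/((-21361/9094 - ⅖*(-5 + 93312)*423*(1/27729)) + 36168) = 1/((-21361/9094 - ⅖*93307*423*(1/27729)) + 36168) = 1/((-21361/9094 - 78937722/5*1/27729) + 36168) = 1/((-21361/9094 - 8770858/15405) + 36168) = 1/(-80091248857/140093070 + 36168) = 1/(4986794906903/140093070) = 140093070/4986794906903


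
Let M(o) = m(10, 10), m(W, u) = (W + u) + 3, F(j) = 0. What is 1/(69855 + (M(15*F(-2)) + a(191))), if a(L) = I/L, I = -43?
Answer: 191/13346655 ≈ 1.4311e-5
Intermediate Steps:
a(L) = -43/L
m(W, u) = 3 + W + u
M(o) = 23 (M(o) = 3 + 10 + 10 = 23)
1/(69855 + (M(15*F(-2)) + a(191))) = 1/(69855 + (23 - 43/191)) = 1/(69855 + 4350/191) = 1/(13346655/191) = 191/13346655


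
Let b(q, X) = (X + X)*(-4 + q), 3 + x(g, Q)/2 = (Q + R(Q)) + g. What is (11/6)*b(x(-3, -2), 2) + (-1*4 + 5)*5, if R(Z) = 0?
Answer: -425/3 ≈ -141.67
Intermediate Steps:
x(g, Q) = -6 + 2*Q + 2*g (x(g, Q) = -6 + 2*((Q + 0) + g) = -6 + 2*(Q + g) = -6 + (2*Q + 2*g) = -6 + 2*Q + 2*g)
b(q, X) = 2*X*(-4 + q) (b(q, X) = (2*X)*(-4 + q) = 2*X*(-4 + q))
(11/6)*b(x(-3, -2), 2) + (-1*4 + 5)*5 = (11/6)*(2*2*(-4 + (-6 + 2*(-2) + 2*(-3)))) + (-1*4 + 5)*5 = (11*(⅙))*(2*2*(-4 + (-6 - 4 - 6))) + (-4 + 5)*5 = 11*(2*2*(-4 - 16))/6 + 1*5 = 11*(2*2*(-20))/6 + 5 = (11/6)*(-80) + 5 = -440/3 + 5 = -425/3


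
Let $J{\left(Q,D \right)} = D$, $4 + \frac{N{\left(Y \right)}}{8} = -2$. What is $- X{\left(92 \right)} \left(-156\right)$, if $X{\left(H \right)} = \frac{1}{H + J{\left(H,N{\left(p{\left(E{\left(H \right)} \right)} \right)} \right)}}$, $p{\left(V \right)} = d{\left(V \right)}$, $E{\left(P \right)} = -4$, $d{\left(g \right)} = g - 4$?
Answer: $\frac{39}{11} \approx 3.5455$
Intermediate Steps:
$d{\left(g \right)} = -4 + g$
$p{\left(V \right)} = -4 + V$
$N{\left(Y \right)} = -48$ ($N{\left(Y \right)} = -32 + 8 \left(-2\right) = -32 - 16 = -48$)
$X{\left(H \right)} = \frac{1}{-48 + H}$ ($X{\left(H \right)} = \frac{1}{H - 48} = \frac{1}{-48 + H}$)
$- X{\left(92 \right)} \left(-156\right) = - \frac{-156}{-48 + 92} = - \frac{-156}{44} = \left(-1\right) \left(- \frac{39}{11}\right) = \frac{39}{11}$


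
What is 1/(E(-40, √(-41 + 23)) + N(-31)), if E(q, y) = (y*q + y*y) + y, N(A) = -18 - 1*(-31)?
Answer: I/(-5*I + 117*√2) ≈ -0.00018246 + 0.0060381*I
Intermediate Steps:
N(A) = 13 (N(A) = -18 + 31 = 13)
E(q, y) = y + y² + q*y (E(q, y) = (q*y + y²) + y = (y² + q*y) + y = y + y² + q*y)
1/(E(-40, √(-41 + 23)) + N(-31)) = 1/(√(-41 + 23)*(1 - 40 + √(-41 + 23)) + 13) = 1/(√(-18)*(1 - 40 + √(-18)) + 13) = 1/((3*I*√2)*(1 - 40 + 3*I*√2) + 13) = 1/((3*I*√2)*(-39 + 3*I*√2) + 13) = 1/(3*I*√2*(-39 + 3*I*√2) + 13) = 1/(13 + 3*I*√2*(-39 + 3*I*√2))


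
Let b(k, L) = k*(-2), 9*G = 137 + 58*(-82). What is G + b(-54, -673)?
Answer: -3647/9 ≈ -405.22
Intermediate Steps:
G = -4619/9 (G = (137 + 58*(-82))/9 = (137 - 4756)/9 = (⅑)*(-4619) = -4619/9 ≈ -513.22)
b(k, L) = -2*k
G + b(-54, -673) = -4619/9 - 2*(-54) = -4619/9 + 108 = -3647/9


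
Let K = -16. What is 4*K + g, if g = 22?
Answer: -42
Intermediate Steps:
4*K + g = 4*(-16) + 22 = -64 + 22 = -42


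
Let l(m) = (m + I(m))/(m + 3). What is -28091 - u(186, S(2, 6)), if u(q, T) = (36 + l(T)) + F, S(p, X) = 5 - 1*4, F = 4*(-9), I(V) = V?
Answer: -56183/2 ≈ -28092.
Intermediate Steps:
l(m) = 2*m/(3 + m) (l(m) = (m + m)/(m + 3) = (2*m)/(3 + m) = 2*m/(3 + m))
F = -36
S(p, X) = 1 (S(p, X) = 5 - 4 = 1)
u(q, T) = 2*T/(3 + T) (u(q, T) = (36 + 2*T/(3 + T)) - 36 = 2*T/(3 + T))
-28091 - u(186, S(2, 6)) = -28091 - 2/(3 + 1) = -28091 - 2/4 = -28091 - 1*½ = -28091 - ½ = -56183/2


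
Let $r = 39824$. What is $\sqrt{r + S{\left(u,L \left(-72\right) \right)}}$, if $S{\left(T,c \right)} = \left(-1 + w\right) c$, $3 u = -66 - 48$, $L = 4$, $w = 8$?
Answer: $4 \sqrt{2363} \approx 194.44$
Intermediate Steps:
$u = -38$ ($u = \frac{-66 - 48}{3} = \frac{1}{3} \left(-114\right) = -38$)
$S{\left(T,c \right)} = 7 c$ ($S{\left(T,c \right)} = \left(-1 + 8\right) c = 7 c$)
$\sqrt{r + S{\left(u,L \left(-72\right) \right)}} = \sqrt{39824 + 7 \cdot 4 \left(-72\right)} = \sqrt{39824 + 7 \left(-288\right)} = \sqrt{39824 - 2016} = \sqrt{37808} = 4 \sqrt{2363}$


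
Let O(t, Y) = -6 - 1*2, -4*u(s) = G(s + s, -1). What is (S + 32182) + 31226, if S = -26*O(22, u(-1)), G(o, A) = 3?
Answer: 63616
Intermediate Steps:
u(s) = -¾ (u(s) = -¼*3 = -¾)
O(t, Y) = -8 (O(t, Y) = -6 - 2 = -8)
S = 208 (S = -26*(-8) = 208)
(S + 32182) + 31226 = (208 + 32182) + 31226 = 32390 + 31226 = 63616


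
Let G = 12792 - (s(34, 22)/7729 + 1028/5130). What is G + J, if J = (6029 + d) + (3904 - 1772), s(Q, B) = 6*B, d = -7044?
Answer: 275740014179/19824885 ≈ 13909.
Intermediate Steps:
J = 1117 (J = (6029 - 7044) + (3904 - 1772) = -1015 + 2132 = 1117)
G = 253595617634/19824885 (G = 12792 - ((6*22)/7729 + 1028/5130) = 12792 - (132*(1/7729) + 1028*(1/5130)) = 12792 - (132/7729 + 514/2565) = 12792 - 1*4311286/19824885 = 12792 - 4311286/19824885 = 253595617634/19824885 ≈ 12792.)
G + J = 253595617634/19824885 + 1117 = 275740014179/19824885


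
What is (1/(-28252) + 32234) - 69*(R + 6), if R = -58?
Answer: 1012043143/28252 ≈ 35822.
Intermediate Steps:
(1/(-28252) + 32234) - 69*(R + 6) = (1/(-28252) + 32234) - 69*(-58 + 6) = (-1/28252 + 32234) - 69*(-52) = 910674967/28252 + 3588 = 1012043143/28252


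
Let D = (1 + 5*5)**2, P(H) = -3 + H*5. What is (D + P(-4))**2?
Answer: 426409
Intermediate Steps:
P(H) = -3 + 5*H
D = 676 (D = (1 + 25)**2 = 26**2 = 676)
(D + P(-4))**2 = (676 + (-3 + 5*(-4)))**2 = (676 + (-3 - 20))**2 = (676 - 23)**2 = 653**2 = 426409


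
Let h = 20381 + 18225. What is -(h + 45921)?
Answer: -84527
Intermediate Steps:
h = 38606
-(h + 45921) = -(38606 + 45921) = -1*84527 = -84527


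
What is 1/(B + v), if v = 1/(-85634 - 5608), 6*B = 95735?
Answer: 45621/727921072 ≈ 6.2673e-5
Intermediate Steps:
B = 95735/6 (B = (1/6)*95735 = 95735/6 ≈ 15956.)
v = -1/91242 (v = 1/(-91242) = -1/91242 ≈ -1.0960e-5)
1/(B + v) = 1/(95735/6 - 1/91242) = 1/(727921072/45621) = 45621/727921072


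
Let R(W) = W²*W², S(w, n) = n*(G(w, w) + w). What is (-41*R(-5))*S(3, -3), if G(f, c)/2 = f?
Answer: 691875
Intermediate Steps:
G(f, c) = 2*f
S(w, n) = 3*n*w (S(w, n) = n*(2*w + w) = n*(3*w) = 3*n*w)
R(W) = W⁴
(-41*R(-5))*S(3, -3) = (-41*(-5)⁴)*(3*(-3)*3) = -41*625*(-27) = -25625*(-27) = 691875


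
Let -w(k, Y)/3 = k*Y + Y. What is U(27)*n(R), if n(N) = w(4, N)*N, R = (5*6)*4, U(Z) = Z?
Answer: -5832000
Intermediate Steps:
R = 120 (R = 30*4 = 120)
w(k, Y) = -3*Y - 3*Y*k (w(k, Y) = -3*(k*Y + Y) = -3*(Y*k + Y) = -3*(Y + Y*k) = -3*Y - 3*Y*k)
n(N) = -15*N² (n(N) = (-3*N*(1 + 4))*N = (-3*N*5)*N = (-15*N)*N = -15*N²)
U(27)*n(R) = 27*(-15*120²) = 27*(-15*14400) = 27*(-216000) = -5832000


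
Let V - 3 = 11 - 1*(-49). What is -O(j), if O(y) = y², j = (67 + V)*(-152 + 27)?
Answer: -264062500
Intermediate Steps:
V = 63 (V = 3 + (11 - 1*(-49)) = 3 + (11 + 49) = 3 + 60 = 63)
j = -16250 (j = (67 + 63)*(-152 + 27) = 130*(-125) = -16250)
-O(j) = -1*(-16250)² = -1*264062500 = -264062500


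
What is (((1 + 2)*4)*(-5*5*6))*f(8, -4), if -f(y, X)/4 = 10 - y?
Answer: 14400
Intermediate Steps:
f(y, X) = -40 + 4*y (f(y, X) = -4*(10 - y) = -40 + 4*y)
(((1 + 2)*4)*(-5*5*6))*f(8, -4) = (((1 + 2)*4)*(-5*5*6))*(-40 + 4*8) = ((3*4)*(-25*6))*(-40 + 32) = (12*(-150))*(-8) = -1800*(-8) = 14400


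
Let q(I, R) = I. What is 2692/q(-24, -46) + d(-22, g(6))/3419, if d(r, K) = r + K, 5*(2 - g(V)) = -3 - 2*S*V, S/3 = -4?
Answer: -11506381/102570 ≈ -112.18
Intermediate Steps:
S = -12 (S = 3*(-4) = -12)
g(V) = 13/5 - 24*V/5 (g(V) = 2 - (-3 - (-24)*V)/5 = 2 - (-3 + 24*V)/5 = 2 + (⅗ - 24*V/5) = 13/5 - 24*V/5)
d(r, K) = K + r
2692/q(-24, -46) + d(-22, g(6))/3419 = 2692/(-24) + ((13/5 - 24/5*6) - 22)/3419 = 2692*(-1/24) + ((13/5 - 144/5) - 22)*(1/3419) = -673/6 + (-131/5 - 22)*(1/3419) = -673/6 - 241/5*1/3419 = -673/6 - 241/17095 = -11506381/102570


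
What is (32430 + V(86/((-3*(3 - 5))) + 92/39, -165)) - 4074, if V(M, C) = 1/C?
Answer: 4678739/165 ≈ 28356.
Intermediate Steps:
(32430 + V(86/((-3*(3 - 5))) + 92/39, -165)) - 4074 = (32430 + 1/(-165)) - 4074 = (32430 - 1/165) - 4074 = 5350949/165 - 4074 = 4678739/165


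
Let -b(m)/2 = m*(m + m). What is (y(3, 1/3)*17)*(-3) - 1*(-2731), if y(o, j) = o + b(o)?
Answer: 4414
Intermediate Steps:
b(m) = -4*m**2 (b(m) = -2*m*(m + m) = -2*m*2*m = -4*m**2)
y(o, j) = o - 4*o**2
(y(3, 1/3)*17)*(-3) - 1*(-2731) = ((3*(1 - 4*3))*17)*(-3) - 1*(-2731) = ((3*(1 - 12))*17)*(-3) + 2731 = ((3*(-11))*17)*(-3) + 2731 = -33*17*(-3) + 2731 = -561*(-3) + 2731 = 1683 + 2731 = 4414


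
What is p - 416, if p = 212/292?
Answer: -30315/73 ≈ -415.27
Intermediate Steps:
p = 53/73 (p = 212*(1/292) = 53/73 ≈ 0.72603)
p - 416 = 53/73 - 416 = -30315/73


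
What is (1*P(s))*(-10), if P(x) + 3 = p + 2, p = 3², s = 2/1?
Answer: -80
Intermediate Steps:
s = 2 (s = 2*1 = 2)
p = 9
P(x) = 8 (P(x) = -3 + (9 + 2) = -3 + 11 = 8)
(1*P(s))*(-10) = (1*8)*(-10) = 8*(-10) = -80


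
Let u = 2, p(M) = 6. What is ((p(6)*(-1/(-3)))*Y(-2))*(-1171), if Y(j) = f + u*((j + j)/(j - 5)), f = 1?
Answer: -35130/7 ≈ -5018.6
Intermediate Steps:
Y(j) = 1 + 4*j/(-5 + j) (Y(j) = 1 + 2*((j + j)/(j - 5)) = 1 + 2*((2*j)/(-5 + j)) = 1 + 2*(2*j/(-5 + j)) = 1 + 4*j/(-5 + j))
((p(6)*(-1/(-3)))*Y(-2))*(-1171) = ((6*(-1/(-3)))*(5*(-1 - 2)/(-5 - 2)))*(-1171) = ((6*(-1*(-1/3)))*(5*(-3)/(-7)))*(-1171) = ((6*(1/3))*(5*(-1/7)*(-3)))*(-1171) = (2*(15/7))*(-1171) = (30/7)*(-1171) = -35130/7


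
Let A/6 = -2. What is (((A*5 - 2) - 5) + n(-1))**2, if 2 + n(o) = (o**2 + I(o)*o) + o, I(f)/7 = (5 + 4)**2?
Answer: 404496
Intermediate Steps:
A = -12 (A = 6*(-2) = -12)
I(f) = 567 (I(f) = 7*(5 + 4)**2 = 7*9**2 = 7*81 = 567)
n(o) = -2 + o**2 + 568*o (n(o) = -2 + ((o**2 + 567*o) + o) = -2 + (o**2 + 568*o) = -2 + o**2 + 568*o)
(((A*5 - 2) - 5) + n(-1))**2 = (((-12*5 - 2) - 5) + (-2 + (-1)**2 + 568*(-1)))**2 = (((-60 - 2) - 5) + (-2 + 1 - 568))**2 = ((-62 - 5) - 569)**2 = (-67 - 569)**2 = (-636)**2 = 404496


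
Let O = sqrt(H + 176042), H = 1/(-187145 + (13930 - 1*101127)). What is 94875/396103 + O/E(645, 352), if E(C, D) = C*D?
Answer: 94875/396103 + sqrt(13249542869774146)/62286607680 ≈ 0.24137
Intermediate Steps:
H = -1/274342 (H = 1/(-187145 + (13930 - 101127)) = 1/(-187145 - 87197) = 1/(-274342) = -1/274342 ≈ -3.6451e-6)
O = sqrt(13249542869774146)/274342 (O = sqrt(-1/274342 + 176042) = sqrt(48295714363/274342) = sqrt(13249542869774146)/274342 ≈ 419.57)
94875/396103 + O/E(645, 352) = 94875/396103 + (sqrt(13249542869774146)/274342)/((645*352)) = 94875*(1/396103) + (sqrt(13249542869774146)/274342)/227040 = 94875/396103 + (sqrt(13249542869774146)/274342)*(1/227040) = 94875/396103 + sqrt(13249542869774146)/62286607680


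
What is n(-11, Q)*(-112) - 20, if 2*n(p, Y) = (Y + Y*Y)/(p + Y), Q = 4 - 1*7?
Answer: 4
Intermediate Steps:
Q = -3 (Q = 4 - 7 = -3)
n(p, Y) = (Y + Y²)/(2*(Y + p)) (n(p, Y) = ((Y + Y*Y)/(p + Y))/2 = ((Y + Y²)/(Y + p))/2 = (Y + Y²)/(2*(Y + p)))
n(-11, Q)*(-112) - 20 = ((½)*(-3)*(1 - 3)/(-3 - 11))*(-112) - 20 = ((½)*(-3)*(-2)/(-14))*(-112) - 20 = ((½)*(-3)*(-1/14)*(-2))*(-112) - 20 = -3/14*(-112) - 20 = 24 - 20 = 4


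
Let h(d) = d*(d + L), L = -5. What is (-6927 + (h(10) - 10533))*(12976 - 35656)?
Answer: 394858800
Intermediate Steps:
h(d) = d*(-5 + d) (h(d) = d*(d - 5) = d*(-5 + d))
(-6927 + (h(10) - 10533))*(12976 - 35656) = (-6927 + (10*(-5 + 10) - 10533))*(12976 - 35656) = (-6927 + (10*5 - 10533))*(-22680) = (-6927 + (50 - 10533))*(-22680) = (-6927 - 10483)*(-22680) = -17410*(-22680) = 394858800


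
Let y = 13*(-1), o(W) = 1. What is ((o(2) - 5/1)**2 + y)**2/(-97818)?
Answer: -3/32606 ≈ -9.2008e-5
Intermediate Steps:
y = -13
((o(2) - 5/1)**2 + y)**2/(-97818) = ((1 - 5/1)**2 - 13)**2/(-97818) = ((1 - 5*1)**2 - 13)**2*(-1/97818) = ((1 - 5)**2 - 13)**2*(-1/97818) = ((-4)**2 - 13)**2*(-1/97818) = (16 - 13)**2*(-1/97818) = 3**2*(-1/97818) = 9*(-1/97818) = -3/32606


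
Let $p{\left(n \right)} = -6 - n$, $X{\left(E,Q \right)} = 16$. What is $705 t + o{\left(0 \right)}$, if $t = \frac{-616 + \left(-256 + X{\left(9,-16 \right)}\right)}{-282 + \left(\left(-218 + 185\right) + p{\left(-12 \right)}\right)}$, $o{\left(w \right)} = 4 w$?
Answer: $\frac{201160}{103} \approx 1953.0$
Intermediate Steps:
$t = \frac{856}{309}$ ($t = \frac{-616 + \left(-256 + 16\right)}{-282 + \left(\left(-218 + 185\right) - -6\right)} = \frac{-616 - 240}{-282 + \left(-33 + \left(-6 + 12\right)\right)} = - \frac{856}{-282 + \left(-33 + 6\right)} = - \frac{856}{-282 - 27} = - \frac{856}{-309} = \left(-856\right) \left(- \frac{1}{309}\right) = \frac{856}{309} \approx 2.7702$)
$705 t + o{\left(0 \right)} = 705 \cdot \frac{856}{309} + 4 \cdot 0 = \frac{201160}{103} + 0 = \frac{201160}{103}$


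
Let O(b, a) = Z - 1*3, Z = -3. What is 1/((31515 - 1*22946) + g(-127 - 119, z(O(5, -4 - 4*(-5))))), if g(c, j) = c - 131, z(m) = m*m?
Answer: 1/8192 ≈ 0.00012207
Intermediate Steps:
O(b, a) = -6 (O(b, a) = -3 - 1*3 = -3 - 3 = -6)
z(m) = m**2
g(c, j) = -131 + c
1/((31515 - 1*22946) + g(-127 - 119, z(O(5, -4 - 4*(-5))))) = 1/((31515 - 1*22946) + (-131 + (-127 - 119))) = 1/((31515 - 22946) + (-131 - 246)) = 1/(8569 - 377) = 1/8192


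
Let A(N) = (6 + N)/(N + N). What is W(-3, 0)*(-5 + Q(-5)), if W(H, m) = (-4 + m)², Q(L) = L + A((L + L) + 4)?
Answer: -160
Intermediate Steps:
A(N) = (6 + N)/(2*N) (A(N) = (6 + N)/((2*N)) = (6 + N)*(1/(2*N)) = (6 + N)/(2*N))
Q(L) = L + (10 + 2*L)/(2*(4 + 2*L)) (Q(L) = L + (6 + ((L + L) + 4))/(2*((L + L) + 4)) = L + (6 + (2*L + 4))/(2*(2*L + 4)) = L + (6 + (4 + 2*L))/(2*(4 + 2*L)) = L + (10 + 2*L)/(2*(4 + 2*L)))
W(-3, 0)*(-5 + Q(-5)) = (-4 + 0)²*(-5 + (5 - 5 + 2*(-5)*(2 - 5))/(2*(2 - 5))) = (-4)²*(-5 + (½)*(5 - 5 + 2*(-5)*(-3))/(-3)) = 16*(-5 + (½)*(-⅓)*(5 - 5 + 30)) = 16*(-5 + (½)*(-⅓)*30) = 16*(-5 - 5) = 16*(-10) = -160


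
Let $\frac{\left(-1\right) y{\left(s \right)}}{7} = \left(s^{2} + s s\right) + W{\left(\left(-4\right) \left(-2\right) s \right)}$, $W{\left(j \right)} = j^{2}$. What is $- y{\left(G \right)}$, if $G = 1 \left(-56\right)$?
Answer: $1448832$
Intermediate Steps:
$G = -56$
$y{\left(s \right)} = - 462 s^{2}$ ($y{\left(s \right)} = - 7 \left(\left(s^{2} + s s\right) + \left(\left(-4\right) \left(-2\right) s\right)^{2}\right) = - 7 \left(\left(s^{2} + s^{2}\right) + \left(8 s\right)^{2}\right) = - 7 \left(2 s^{2} + 64 s^{2}\right) = - 7 \cdot 66 s^{2} = - 462 s^{2}$)
$- y{\left(G \right)} = - \left(-462\right) \left(-56\right)^{2} = - \left(-462\right) 3136 = \left(-1\right) \left(-1448832\right) = 1448832$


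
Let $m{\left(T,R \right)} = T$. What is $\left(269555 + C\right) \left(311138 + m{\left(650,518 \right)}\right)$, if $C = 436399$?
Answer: $220107985752$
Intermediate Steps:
$\left(269555 + C\right) \left(311138 + m{\left(650,518 \right)}\right) = \left(269555 + 436399\right) \left(311138 + 650\right) = 705954 \cdot 311788 = 220107985752$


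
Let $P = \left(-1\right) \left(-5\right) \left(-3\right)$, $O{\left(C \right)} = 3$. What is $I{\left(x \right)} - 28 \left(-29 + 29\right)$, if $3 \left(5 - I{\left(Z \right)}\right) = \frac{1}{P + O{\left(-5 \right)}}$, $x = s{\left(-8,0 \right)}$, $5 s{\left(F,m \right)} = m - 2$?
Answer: $\frac{181}{36} \approx 5.0278$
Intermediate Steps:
$s{\left(F,m \right)} = - \frac{2}{5} + \frac{m}{5}$ ($s{\left(F,m \right)} = \frac{m - 2}{5} = \frac{-2 + m}{5} = - \frac{2}{5} + \frac{m}{5}$)
$P = -15$ ($P = 5 \left(-3\right) = -15$)
$x = - \frac{2}{5}$ ($x = - \frac{2}{5} + \frac{1}{5} \cdot 0 = - \frac{2}{5} + 0 = - \frac{2}{5} \approx -0.4$)
$I{\left(Z \right)} = \frac{181}{36}$ ($I{\left(Z \right)} = 5 - \frac{1}{3 \left(-15 + 3\right)} = 5 - \frac{1}{3 \left(-12\right)} = 5 - - \frac{1}{36} = 5 + \frac{1}{36} = \frac{181}{36}$)
$I{\left(x \right)} - 28 \left(-29 + 29\right) = \frac{181}{36} - 28 \left(-29 + 29\right) = \frac{181}{36} - 0 = \frac{181}{36} + 0 = \frac{181}{36}$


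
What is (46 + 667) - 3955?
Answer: -3242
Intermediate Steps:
(46 + 667) - 3955 = 713 - 3955 = -3242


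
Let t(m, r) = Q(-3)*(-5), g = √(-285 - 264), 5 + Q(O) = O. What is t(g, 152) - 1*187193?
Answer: -187153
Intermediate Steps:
Q(O) = -5 + O
g = 3*I*√61 (g = √(-549) = 3*I*√61 ≈ 23.431*I)
t(m, r) = 40 (t(m, r) = (-5 - 3)*(-5) = -8*(-5) = 40)
t(g, 152) - 1*187193 = 40 - 1*187193 = 40 - 187193 = -187153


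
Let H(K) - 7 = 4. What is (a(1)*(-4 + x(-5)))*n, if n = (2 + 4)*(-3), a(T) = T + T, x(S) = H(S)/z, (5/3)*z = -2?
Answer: 474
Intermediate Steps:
z = -6/5 (z = (⅗)*(-2) = -6/5 ≈ -1.2000)
H(K) = 11 (H(K) = 7 + 4 = 11)
x(S) = -55/6 (x(S) = 11/(-6/5) = 11*(-⅚) = -55/6)
a(T) = 2*T
n = -18 (n = 6*(-3) = -18)
(a(1)*(-4 + x(-5)))*n = ((2*1)*(-4 - 55/6))*(-18) = (2*(-79/6))*(-18) = -79/3*(-18) = 474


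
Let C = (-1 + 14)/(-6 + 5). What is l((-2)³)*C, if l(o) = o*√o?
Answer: 208*I*√2 ≈ 294.16*I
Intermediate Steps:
l(o) = o^(3/2)
C = -13 (C = 13/(-1) = 13*(-1) = -13)
l((-2)³)*C = ((-2)³)^(3/2)*(-13) = (-8)^(3/2)*(-13) = -16*I*√2*(-13) = 208*I*√2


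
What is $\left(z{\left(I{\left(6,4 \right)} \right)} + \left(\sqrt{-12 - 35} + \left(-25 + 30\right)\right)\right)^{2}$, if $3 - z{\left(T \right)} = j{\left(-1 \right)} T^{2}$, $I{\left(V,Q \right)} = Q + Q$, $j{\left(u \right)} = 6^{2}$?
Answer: $\left(2296 - i \sqrt{47}\right)^{2} \approx 5.2716 \cdot 10^{6} - 3.148 \cdot 10^{4} i$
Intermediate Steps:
$j{\left(u \right)} = 36$
$I{\left(V,Q \right)} = 2 Q$
$z{\left(T \right)} = 3 - 36 T^{2}$
$\left(z{\left(I{\left(6,4 \right)} \right)} + \left(\sqrt{-12 - 35} + \left(-25 + 30\right)\right)\right)^{2} = \left(\left(3 - 36 \left(2 \cdot 4\right)^{2}\right) + \left(\sqrt{-12 - 35} + \left(-25 + 30\right)\right)\right)^{2} = \left(\left(3 - 36 \cdot 8^{2}\right) + \left(\sqrt{-47} + 5\right)\right)^{2} = \left(\left(3 - 2304\right) + \left(i \sqrt{47} + 5\right)\right)^{2} = \left(\left(3 - 2304\right) + \left(5 + i \sqrt{47}\right)\right)^{2} = \left(-2301 + \left(5 + i \sqrt{47}\right)\right)^{2} = \left(-2296 + i \sqrt{47}\right)^{2}$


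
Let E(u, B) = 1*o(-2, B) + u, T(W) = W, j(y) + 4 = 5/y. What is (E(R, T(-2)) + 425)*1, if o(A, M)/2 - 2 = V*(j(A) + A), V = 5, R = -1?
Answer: 343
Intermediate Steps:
j(y) = -4 + 5/y
o(A, M) = -36 + 10*A + 50/A (o(A, M) = 4 + 2*(5*((-4 + 5/A) + A)) = 4 + 2*(5*(-4 + A + 5/A)) = 4 + 2*(-20 + 5*A + 25/A) = 4 + (-40 + 10*A + 50/A) = -36 + 10*A + 50/A)
E(u, B) = -81 + u (E(u, B) = 1*(-36 + 10*(-2) + 50/(-2)) + u = 1*(-36 - 20 + 50*(-1/2)) + u = 1*(-36 - 20 - 25) + u = 1*(-81) + u = -81 + u)
(E(R, T(-2)) + 425)*1 = ((-81 - 1) + 425)*1 = (-82 + 425)*1 = 343*1 = 343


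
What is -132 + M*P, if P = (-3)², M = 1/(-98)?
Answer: -12945/98 ≈ -132.09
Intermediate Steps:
M = -1/98 ≈ -0.010204
P = 9
-132 + M*P = -132 - 1/98*9 = -132 - 9/98 = -12945/98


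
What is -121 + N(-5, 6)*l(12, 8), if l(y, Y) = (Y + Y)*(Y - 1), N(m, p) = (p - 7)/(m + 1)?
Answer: -93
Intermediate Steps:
N(m, p) = (-7 + p)/(1 + m)
l(y, Y) = 2*Y*(-1 + Y) (l(y, Y) = (2*Y)*(-1 + Y) = 2*Y*(-1 + Y))
-121 + N(-5, 6)*l(12, 8) = -121 + ((-7 + 6)/(1 - 5))*(2*8*(-1 + 8)) = -121 + (-1/(-4))*(2*8*7) = -121 - 1/4*(-1)*112 = -121 + (1/4)*112 = -121 + 28 = -93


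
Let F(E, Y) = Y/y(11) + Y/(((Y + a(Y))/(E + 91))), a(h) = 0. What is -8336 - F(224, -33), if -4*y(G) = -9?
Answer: -25909/3 ≈ -8636.3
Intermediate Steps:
y(G) = 9/4 (y(G) = -¼*(-9) = 9/4)
F(E, Y) = 91 + E + 4*Y/9 (F(E, Y) = Y/(9/4) + Y/(((Y + 0)/(E + 91))) = Y*(4/9) + Y/((Y/(91 + E))) = 4*Y/9 + Y*((91 + E)/Y) = 4*Y/9 + (91 + E) = 91 + E + 4*Y/9)
-8336 - F(224, -33) = -8336 - (91 + 224 + (4/9)*(-33)) = -8336 - (91 + 224 - 44/3) = -8336 - 1*901/3 = -8336 - 901/3 = -25909/3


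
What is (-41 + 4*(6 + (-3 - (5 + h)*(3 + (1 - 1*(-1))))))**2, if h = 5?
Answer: 52441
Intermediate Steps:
(-41 + 4*(6 + (-3 - (5 + h)*(3 + (1 - 1*(-1))))))**2 = (-41 + 4*(6 + (-3 - (5 + 5)*(3 + (1 - 1*(-1))))))**2 = (-41 + 4*(6 + (-3 - 10*(3 + (1 + 1)))))**2 = (-41 + 4*(6 + (-3 - 10*(3 + 2))))**2 = (-41 + 4*(6 + (-3 - 10*5)))**2 = (-41 + 4*(6 + (-3 - 1*50)))**2 = (-41 + 4*(6 + (-3 - 50)))**2 = (-41 + 4*(6 - 53))**2 = (-41 + 4*(-47))**2 = (-41 - 188)**2 = (-229)**2 = 52441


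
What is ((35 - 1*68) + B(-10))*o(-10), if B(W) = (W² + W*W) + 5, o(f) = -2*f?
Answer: 3440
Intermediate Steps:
B(W) = 5 + 2*W² (B(W) = (W² + W²) + 5 = 2*W² + 5 = 5 + 2*W²)
((35 - 1*68) + B(-10))*o(-10) = ((35 - 1*68) + (5 + 2*(-10)²))*(-2*(-10)) = ((35 - 68) + (5 + 2*100))*20 = (-33 + (5 + 200))*20 = (-33 + 205)*20 = 172*20 = 3440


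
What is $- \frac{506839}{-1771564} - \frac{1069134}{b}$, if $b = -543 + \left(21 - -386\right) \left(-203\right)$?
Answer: $\frac{6630787891}{504555988} \approx 13.142$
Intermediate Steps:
$b = -83164$ ($b = -543 + \left(21 + 386\right) \left(-203\right) = -543 + 407 \left(-203\right) = -543 - 82621 = -83164$)
$- \frac{506839}{-1771564} - \frac{1069134}{b} = - \frac{506839}{-1771564} - \frac{1069134}{-83164} = \left(-506839\right) \left(- \frac{1}{1771564}\right) - - \frac{534567}{41582} = \frac{6943}{24268} + \frac{534567}{41582} = \frac{6630787891}{504555988}$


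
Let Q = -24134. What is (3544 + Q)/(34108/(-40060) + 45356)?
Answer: -206208850/454231813 ≈ -0.45397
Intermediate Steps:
(3544 + Q)/(34108/(-40060) + 45356) = (3544 - 24134)/(34108/(-40060) + 45356) = -20590/(34108*(-1/40060) + 45356) = -20590/(-8527/10015 + 45356) = -20590/454231813/10015 = -20590*10015/454231813 = -206208850/454231813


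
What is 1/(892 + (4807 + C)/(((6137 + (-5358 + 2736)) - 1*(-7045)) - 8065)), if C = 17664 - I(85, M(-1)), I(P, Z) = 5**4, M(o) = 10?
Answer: 2495/2247386 ≈ 0.0011102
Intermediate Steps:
I(P, Z) = 625
C = 17039 (C = 17664 - 1*625 = 17664 - 625 = 17039)
1/(892 + (4807 + C)/(((6137 + (-5358 + 2736)) - 1*(-7045)) - 8065)) = 1/(892 + (4807 + 17039)/(((6137 + (-5358 + 2736)) - 1*(-7045)) - 8065)) = 1/(892 + 21846/(((6137 - 2622) + 7045) - 8065)) = 1/(892 + 21846/((3515 + 7045) - 8065)) = 1/(892 + 21846/(10560 - 8065)) = 1/(892 + 21846/2495) = 1/(2247386/2495) = 2495/2247386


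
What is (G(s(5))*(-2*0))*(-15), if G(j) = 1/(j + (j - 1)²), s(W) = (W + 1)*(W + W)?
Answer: 0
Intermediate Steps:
s(W) = 2*W*(1 + W) (s(W) = (1 + W)*(2*W) = 2*W*(1 + W))
G(j) = 1/(j + (-1 + j)²)
(G(s(5))*(-2*0))*(-15) = ((-2*0)/(2*5*(1 + 5) + (-1 + 2*5*(1 + 5))²))*(-15) = (0/(2*5*6 + (-1 + 2*5*6)²))*(-15) = (0/(60 + (-1 + 60)²))*(-15) = (0/(60 + 59²))*(-15) = (0/(60 + 3481))*(-15) = (0/3541)*(-15) = ((1/3541)*0)*(-15) = 0*(-15) = 0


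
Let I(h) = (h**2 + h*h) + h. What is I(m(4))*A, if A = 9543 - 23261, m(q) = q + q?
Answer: -1865648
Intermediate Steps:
m(q) = 2*q
A = -13718
I(h) = h + 2*h**2 (I(h) = (h**2 + h**2) + h = 2*h**2 + h = h + 2*h**2)
I(m(4))*A = ((2*4)*(1 + 2*(2*4)))*(-13718) = (8*(1 + 2*8))*(-13718) = (8*(1 + 16))*(-13718) = (8*17)*(-13718) = 136*(-13718) = -1865648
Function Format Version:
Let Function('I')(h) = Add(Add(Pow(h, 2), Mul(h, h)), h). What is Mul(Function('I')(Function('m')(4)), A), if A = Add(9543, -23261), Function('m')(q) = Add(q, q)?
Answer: -1865648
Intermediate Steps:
Function('m')(q) = Mul(2, q)
A = -13718
Function('I')(h) = Add(h, Mul(2, Pow(h, 2))) (Function('I')(h) = Add(Add(Pow(h, 2), Pow(h, 2)), h) = Add(Mul(2, Pow(h, 2)), h) = Add(h, Mul(2, Pow(h, 2))))
Mul(Function('I')(Function('m')(4)), A) = Mul(Mul(Mul(2, 4), Add(1, Mul(2, Mul(2, 4)))), -13718) = Mul(Mul(8, Add(1, Mul(2, 8))), -13718) = Mul(Mul(8, Add(1, 16)), -13718) = Mul(Mul(8, 17), -13718) = Mul(136, -13718) = -1865648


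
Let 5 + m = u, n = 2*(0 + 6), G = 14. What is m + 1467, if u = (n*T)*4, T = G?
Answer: 2134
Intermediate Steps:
T = 14
n = 12 (n = 2*6 = 12)
u = 672 (u = (12*14)*4 = 168*4 = 672)
m = 667 (m = -5 + 672 = 667)
m + 1467 = 667 + 1467 = 2134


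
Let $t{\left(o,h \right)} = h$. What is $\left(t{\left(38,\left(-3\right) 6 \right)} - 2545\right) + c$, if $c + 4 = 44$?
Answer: $-2523$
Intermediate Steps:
$c = 40$ ($c = -4 + 44 = 40$)
$\left(t{\left(38,\left(-3\right) 6 \right)} - 2545\right) + c = \left(\left(-3\right) 6 - 2545\right) + 40 = \left(-18 - 2545\right) + 40 = -2563 + 40 = -2523$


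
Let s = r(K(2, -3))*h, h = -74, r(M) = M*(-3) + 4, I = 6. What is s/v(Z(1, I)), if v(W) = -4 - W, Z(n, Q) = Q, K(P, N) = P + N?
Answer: 259/5 ≈ 51.800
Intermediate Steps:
K(P, N) = N + P
r(M) = 4 - 3*M (r(M) = -3*M + 4 = 4 - 3*M)
s = -518 (s = (4 - 3*(-3 + 2))*(-74) = (4 - 3*(-1))*(-74) = (4 + 3)*(-74) = 7*(-74) = -518)
s/v(Z(1, I)) = -518/(-4 - 1*6) = -518/(-4 - 6) = -518/(-10) = -518*(-⅒) = 259/5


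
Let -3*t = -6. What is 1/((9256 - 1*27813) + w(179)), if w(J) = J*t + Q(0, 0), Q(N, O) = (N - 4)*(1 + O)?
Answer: -1/18203 ≈ -5.4936e-5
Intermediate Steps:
t = 2 (t = -⅓*(-6) = 2)
Q(N, O) = (1 + O)*(-4 + N) (Q(N, O) = (-4 + N)*(1 + O) = (1 + O)*(-4 + N))
w(J) = -4 + 2*J (w(J) = J*2 + (-4 + 0 - 4*0 + 0*0) = 2*J + (-4 + 0 + 0 + 0) = 2*J - 4 = -4 + 2*J)
1/((9256 - 1*27813) + w(179)) = 1/((9256 - 1*27813) + (-4 + 2*179)) = 1/((9256 - 27813) + (-4 + 358)) = 1/(-18557 + 354) = 1/(-18203) = -1/18203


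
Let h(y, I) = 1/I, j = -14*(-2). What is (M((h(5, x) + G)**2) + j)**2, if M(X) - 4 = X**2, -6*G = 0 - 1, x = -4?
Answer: 440302583809/429981696 ≈ 1024.0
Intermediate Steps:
j = 28
G = 1/6 (G = -(0 - 1)/6 = -1/6*(-1) = 1/6 ≈ 0.16667)
M(X) = 4 + X**2
(M((h(5, x) + G)**2) + j)**2 = ((4 + ((1/(-4) + 1/6)**2)**2) + 28)**2 = ((4 + ((-1/4 + 1/6)**2)**2) + 28)**2 = ((4 + ((-1/12)**2)**2) + 28)**2 = ((4 + (1/144)**2) + 28)**2 = ((4 + 1/20736) + 28)**2 = (82945/20736 + 28)**2 = (663553/20736)**2 = 440302583809/429981696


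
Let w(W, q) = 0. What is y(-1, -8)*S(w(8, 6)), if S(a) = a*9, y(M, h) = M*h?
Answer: 0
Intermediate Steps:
S(a) = 9*a
y(-1, -8)*S(w(8, 6)) = (-1*(-8))*(9*0) = 8*0 = 0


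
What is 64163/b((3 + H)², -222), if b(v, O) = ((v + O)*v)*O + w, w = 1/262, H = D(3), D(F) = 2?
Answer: 16810706/286457701 ≈ 0.058685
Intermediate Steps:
H = 2
w = 1/262 ≈ 0.0038168
b(v, O) = 1/262 + O*v*(O + v) (b(v, O) = ((v + O)*v)*O + 1/262 = ((O + v)*v)*O + 1/262 = (v*(O + v))*O + 1/262 = O*v*(O + v) + 1/262 = 1/262 + O*v*(O + v))
64163/b((3 + H)², -222) = 64163/(1/262 - 222*(3 + 2)⁴ + (3 + 2)²*(-222)²) = 64163/(1/262 - 222*(5²)² + 5²*49284) = 64163/(1/262 - 222*25² + 25*49284) = 64163/(1/262 - 222*625 + 1232100) = 64163/(1/262 - 138750 + 1232100) = 64163/(286457701/262) = 64163*(262/286457701) = 16810706/286457701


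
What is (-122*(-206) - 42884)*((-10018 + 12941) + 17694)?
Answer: -365992984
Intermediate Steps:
(-122*(-206) - 42884)*((-10018 + 12941) + 17694) = (25132 - 42884)*(2923 + 17694) = -17752*20617 = -365992984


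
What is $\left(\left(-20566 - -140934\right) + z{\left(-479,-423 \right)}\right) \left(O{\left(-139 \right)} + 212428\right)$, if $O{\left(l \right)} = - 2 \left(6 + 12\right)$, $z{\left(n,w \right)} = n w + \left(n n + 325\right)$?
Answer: $117399890392$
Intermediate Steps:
$z{\left(n,w \right)} = 325 + n^{2} + n w$ ($z{\left(n,w \right)} = n w + \left(n^{2} + 325\right) = n w + \left(325 + n^{2}\right) = 325 + n^{2} + n w$)
$O{\left(l \right)} = -36$ ($O{\left(l \right)} = \left(-2\right) 18 = -36$)
$\left(\left(-20566 - -140934\right) + z{\left(-479,-423 \right)}\right) \left(O{\left(-139 \right)} + 212428\right) = \left(\left(-20566 - -140934\right) + \left(325 + \left(-479\right)^{2} - -202617\right)\right) \left(-36 + 212428\right) = \left(\left(-20566 + 140934\right) + \left(325 + 229441 + 202617\right)\right) 212392 = \left(120368 + 432383\right) 212392 = 552751 \cdot 212392 = 117399890392$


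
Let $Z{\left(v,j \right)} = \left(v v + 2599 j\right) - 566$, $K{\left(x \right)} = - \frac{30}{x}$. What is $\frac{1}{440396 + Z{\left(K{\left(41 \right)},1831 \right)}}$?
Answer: $\frac{1681}{8738845819} \approx 1.9236 \cdot 10^{-7}$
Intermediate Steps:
$Z{\left(v,j \right)} = -566 + v^{2} + 2599 j$ ($Z{\left(v,j \right)} = \left(v^{2} + 2599 j\right) - 566 = -566 + v^{2} + 2599 j$)
$\frac{1}{440396 + Z{\left(K{\left(41 \right)},1831 \right)}} = \frac{1}{440396 + \left(-566 + \left(- \frac{30}{41}\right)^{2} + 2599 \cdot 1831\right)} = \frac{1}{440396 + \left(-566 + \left(\left(-30\right) \frac{1}{41}\right)^{2} + 4758769\right)} = \frac{1}{440396 + \left(-566 + \left(- \frac{30}{41}\right)^{2} + 4758769\right)} = \frac{1}{440396 + \left(-566 + \frac{900}{1681} + 4758769\right)} = \frac{1}{440396 + \frac{7998540143}{1681}} = \frac{1}{\frac{8738845819}{1681}} = \frac{1681}{8738845819}$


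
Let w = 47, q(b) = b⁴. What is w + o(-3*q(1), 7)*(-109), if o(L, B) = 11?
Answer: -1152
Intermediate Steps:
w + o(-3*q(1), 7)*(-109) = 47 + 11*(-109) = 47 - 1199 = -1152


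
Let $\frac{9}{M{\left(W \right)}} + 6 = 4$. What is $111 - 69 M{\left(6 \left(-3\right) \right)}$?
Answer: $\frac{843}{2} \approx 421.5$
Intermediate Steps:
$M{\left(W \right)} = - \frac{9}{2}$ ($M{\left(W \right)} = \frac{9}{-6 + 4} = \frac{9}{-2} = 9 \left(- \frac{1}{2}\right) = - \frac{9}{2}$)
$111 - 69 M{\left(6 \left(-3\right) \right)} = 111 - - \frac{621}{2} = 111 + \frac{621}{2} = \frac{843}{2}$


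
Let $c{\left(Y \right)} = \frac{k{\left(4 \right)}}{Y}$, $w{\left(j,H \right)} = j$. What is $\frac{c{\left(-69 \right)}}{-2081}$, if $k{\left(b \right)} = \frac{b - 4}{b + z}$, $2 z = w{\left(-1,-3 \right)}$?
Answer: $0$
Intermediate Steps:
$z = - \frac{1}{2}$ ($z = \frac{1}{2} \left(-1\right) = - \frac{1}{2} \approx -0.5$)
$k{\left(b \right)} = \frac{-4 + b}{- \frac{1}{2} + b}$ ($k{\left(b \right)} = \frac{b - 4}{b - \frac{1}{2}} = \frac{-4 + b}{- \frac{1}{2} + b}$)
$c{\left(Y \right)} = 0$ ($c{\left(Y \right)} = \frac{2 \frac{1}{-1 + 2 \cdot 4} \left(-4 + 4\right)}{Y} = \frac{2 \frac{1}{-1 + 8} \cdot 0}{Y} = \frac{2 \cdot \frac{1}{7} \cdot 0}{Y} = \frac{0}{Y} = 0$)
$\frac{c{\left(-69 \right)}}{-2081} = \frac{0}{-2081} = 0 \left(- \frac{1}{2081}\right) = 0$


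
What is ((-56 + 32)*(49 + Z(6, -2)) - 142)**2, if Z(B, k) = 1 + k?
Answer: 1674436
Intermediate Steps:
((-56 + 32)*(49 + Z(6, -2)) - 142)**2 = ((-56 + 32)*(49 + (1 - 2)) - 142)**2 = (-24*(49 - 1) - 142)**2 = (-24*48 - 142)**2 = (-1152 - 142)**2 = (-1294)**2 = 1674436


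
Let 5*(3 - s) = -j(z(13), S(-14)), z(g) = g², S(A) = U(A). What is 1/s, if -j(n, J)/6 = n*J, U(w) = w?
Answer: 5/14211 ≈ 0.00035184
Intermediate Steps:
S(A) = A
j(n, J) = -6*J*n (j(n, J) = -6*n*J = -6*J*n)
s = 14211/5 (s = 3 - (-1)*(-6*(-14)*13²)/5 = 3 - (-1)*(-6*(-14)*169)/5 = 3 - (-1)*14196/5 = 3 - ⅕*(-14196) = 3 + 14196/5 = 14211/5 ≈ 2842.2)
1/s = 1/(14211/5) = 5/14211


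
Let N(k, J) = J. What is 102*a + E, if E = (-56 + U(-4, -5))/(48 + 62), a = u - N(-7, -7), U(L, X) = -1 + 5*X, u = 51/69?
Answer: 997637/1265 ≈ 788.65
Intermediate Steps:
u = 17/23 (u = 51*(1/69) = 17/23 ≈ 0.73913)
a = 178/23 (a = 17/23 - 1*(-7) = 17/23 + 7 = 178/23 ≈ 7.7391)
E = -41/55 (E = (-56 + (-1 + 5*(-5)))/(48 + 62) = (-56 + (-1 - 25))/110 = (-56 - 26)*(1/110) = -82*1/110 = -41/55 ≈ -0.74545)
102*a + E = 102*(178/23) - 41/55 = 18156/23 - 41/55 = 997637/1265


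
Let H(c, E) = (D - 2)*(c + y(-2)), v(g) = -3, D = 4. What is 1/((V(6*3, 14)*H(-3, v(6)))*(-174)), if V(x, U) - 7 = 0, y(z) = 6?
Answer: -1/7308 ≈ -0.00013684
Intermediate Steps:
H(c, E) = 12 + 2*c (H(c, E) = (4 - 2)*(c + 6) = 2*(6 + c) = 12 + 2*c)
V(x, U) = 7 (V(x, U) = 7 + 0 = 7)
1/((V(6*3, 14)*H(-3, v(6)))*(-174)) = 1/((7*(12 + 2*(-3)))*(-174)) = 1/((7*(12 - 6))*(-174)) = 1/((7*6)*(-174)) = 1/(42*(-174)) = 1/(-7308) = -1/7308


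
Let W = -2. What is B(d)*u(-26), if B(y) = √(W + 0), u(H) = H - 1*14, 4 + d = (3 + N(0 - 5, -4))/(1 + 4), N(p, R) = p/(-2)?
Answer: -40*I*√2 ≈ -56.569*I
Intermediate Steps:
N(p, R) = -p/2 (N(p, R) = p*(-½) = -p/2)
d = -29/10 (d = -4 + (3 - (0 - 5)/2)/(1 + 4) = -4 + (3 - ½*(-5))/5 = -4 + (3 + 5/2)*(⅕) = -4 + (11/2)*(⅕) = -4 + 11/10 = -29/10 ≈ -2.9000)
u(H) = -14 + H (u(H) = H - 14 = -14 + H)
B(y) = I*√2 (B(y) = √(-2 + 0) = √(-2) = I*√2)
B(d)*u(-26) = (I*√2)*(-14 - 26) = (I*√2)*(-40) = -40*I*√2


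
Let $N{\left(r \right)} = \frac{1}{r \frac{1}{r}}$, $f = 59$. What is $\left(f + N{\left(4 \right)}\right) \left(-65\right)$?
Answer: $-3900$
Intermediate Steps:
$N{\left(r \right)} = 1$ ($N{\left(r \right)} = 1^{-1} = 1$)
$\left(f + N{\left(4 \right)}\right) \left(-65\right) = \left(59 + 1\right) \left(-65\right) = 60 \left(-65\right) = -3900$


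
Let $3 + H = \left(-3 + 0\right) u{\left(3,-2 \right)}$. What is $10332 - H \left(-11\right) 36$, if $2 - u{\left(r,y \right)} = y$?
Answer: $4392$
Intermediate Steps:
$u{\left(r,y \right)} = 2 - y$
$H = -15$ ($H = -3 + \left(-3 + 0\right) \left(2 - -2\right) = -3 - 3 \left(2 + 2\right) = -3 - 12 = -15$)
$10332 - H \left(-11\right) 36 = 10332 - \left(-15\right) \left(-11\right) 36 = 10332 - 165 \cdot 36 = 10332 - 5940 = 4392$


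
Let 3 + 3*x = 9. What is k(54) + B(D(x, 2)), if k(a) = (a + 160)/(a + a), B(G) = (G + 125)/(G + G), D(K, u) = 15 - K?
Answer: 5117/702 ≈ 7.2892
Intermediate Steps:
x = 2 (x = -1 + (⅓)*9 = -1 + 3 = 2)
B(G) = (125 + G)/(2*G) (B(G) = (125 + G)/((2*G)) = (125 + G)*(1/(2*G)) = (125 + G)/(2*G))
k(a) = (160 + a)/(2*a) (k(a) = (160 + a)/((2*a)) = (160 + a)*(1/(2*a)) = (160 + a)/(2*a))
k(54) + B(D(x, 2)) = (½)*(160 + 54)/54 + (125 + (15 - 1*2))/(2*(15 - 1*2)) = (½)*(1/54)*214 + (125 + (15 - 2))/(2*(15 - 2)) = 107/54 + (½)*(125 + 13)/13 = 107/54 + (½)*(1/13)*138 = 107/54 + 69/13 = 5117/702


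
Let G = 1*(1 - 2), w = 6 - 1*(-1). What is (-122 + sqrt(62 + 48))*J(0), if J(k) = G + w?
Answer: -732 + 6*sqrt(110) ≈ -669.07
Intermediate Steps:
w = 7 (w = 6 + 1 = 7)
G = -1 (G = 1*(-1) = -1)
J(k) = 6 (J(k) = -1 + 7 = 6)
(-122 + sqrt(62 + 48))*J(0) = (-122 + sqrt(62 + 48))*6 = (-122 + sqrt(110))*6 = -732 + 6*sqrt(110)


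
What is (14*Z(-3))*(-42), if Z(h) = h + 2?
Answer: 588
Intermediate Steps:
Z(h) = 2 + h
(14*Z(-3))*(-42) = (14*(2 - 3))*(-42) = (14*(-1))*(-42) = -14*(-42) = 588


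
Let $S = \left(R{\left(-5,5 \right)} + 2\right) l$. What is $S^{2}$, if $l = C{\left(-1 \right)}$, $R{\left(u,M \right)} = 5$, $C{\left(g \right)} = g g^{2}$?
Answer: $49$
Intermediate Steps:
$C{\left(g \right)} = g^{3}$
$l = -1$ ($l = \left(-1\right)^{3} = -1$)
$S = -7$ ($S = \left(5 + 2\right) \left(-1\right) = 7 \left(-1\right) = -7$)
$S^{2} = \left(-7\right)^{2} = 49$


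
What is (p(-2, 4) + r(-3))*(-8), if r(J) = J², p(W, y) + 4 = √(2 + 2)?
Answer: -56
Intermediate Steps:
p(W, y) = -2 (p(W, y) = -4 + √(2 + 2) = -4 + √4 = -4 + 2 = -2)
(p(-2, 4) + r(-3))*(-8) = (-2 + (-3)²)*(-8) = (-2 + 9)*(-8) = 7*(-8) = -56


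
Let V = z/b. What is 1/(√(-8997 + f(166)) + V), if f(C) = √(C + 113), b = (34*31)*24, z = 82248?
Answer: 1/(3427/1054 + I*√(8997 - 3*√31)) ≈ 0.00036164 - 0.01054*I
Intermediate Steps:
b = 25296 (b = 1054*24 = 25296)
f(C) = √(113 + C)
V = 3427/1054 (V = 82248/25296 = 82248*(1/25296) = 3427/1054 ≈ 3.2514)
1/(√(-8997 + f(166)) + V) = 1/(√(-8997 + √(113 + 166)) + 3427/1054) = 1/(√(-8997 + √279) + 3427/1054) = 1/(√(-8997 + 3*√31) + 3427/1054) = 1/(3427/1054 + √(-8997 + 3*√31))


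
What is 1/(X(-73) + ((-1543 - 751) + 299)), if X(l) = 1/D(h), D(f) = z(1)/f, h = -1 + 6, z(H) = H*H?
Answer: -1/1990 ≈ -0.00050251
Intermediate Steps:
z(H) = H**2
h = 5
D(f) = 1/f (D(f) = 1**2/f = 1/f)
X(l) = 5 (X(l) = 1/(1/5) = 5)
1/(X(-73) + ((-1543 - 751) + 299)) = 1/(5 + ((-1543 - 751) + 299)) = 1/(5 + (-2294 + 299)) = 1/(5 - 1995) = 1/(-1990) = -1/1990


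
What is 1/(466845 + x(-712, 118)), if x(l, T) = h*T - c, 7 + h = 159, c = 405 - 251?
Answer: 1/484627 ≈ 2.0634e-6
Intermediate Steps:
c = 154
h = 152 (h = -7 + 159 = 152)
x(l, T) = -154 + 152*T (x(l, T) = 152*T - 1*154 = 152*T - 154 = -154 + 152*T)
1/(466845 + x(-712, 118)) = 1/(466845 + (-154 + 152*118)) = 1/(466845 + (-154 + 17936)) = 1/(466845 + 17782) = 1/484627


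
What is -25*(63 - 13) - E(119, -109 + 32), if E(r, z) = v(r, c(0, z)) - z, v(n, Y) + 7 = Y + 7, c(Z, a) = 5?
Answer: -1332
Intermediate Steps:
v(n, Y) = Y (v(n, Y) = -7 + (Y + 7) = -7 + (7 + Y) = Y)
E(r, z) = 5 - z
-25*(63 - 13) - E(119, -109 + 32) = -25*(63 - 13) - (5 - (-109 + 32)) = -25*50 - (5 - 1*(-77)) = -1250 - (5 + 77) = -1250 - 1*82 = -1250 - 82 = -1332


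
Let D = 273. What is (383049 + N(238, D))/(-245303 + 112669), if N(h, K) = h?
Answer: -383287/132634 ≈ -2.8898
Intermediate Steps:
(383049 + N(238, D))/(-245303 + 112669) = (383049 + 238)/(-245303 + 112669) = 383287/(-132634) = 383287*(-1/132634) = -383287/132634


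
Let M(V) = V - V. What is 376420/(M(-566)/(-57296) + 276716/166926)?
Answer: 1428051930/6289 ≈ 2.2707e+5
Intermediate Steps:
M(V) = 0
376420/(M(-566)/(-57296) + 276716/166926) = 376420/(0/(-57296) + 276716/166926) = 376420/(0*(-1/57296) + 276716*(1/166926)) = 376420/(0 + 138358/83463) = 376420/(138358/83463) = 376420*(83463/138358) = 1428051930/6289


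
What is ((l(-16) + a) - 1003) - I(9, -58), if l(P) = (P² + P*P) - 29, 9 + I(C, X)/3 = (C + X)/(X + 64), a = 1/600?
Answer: -281099/600 ≈ -468.50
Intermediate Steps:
a = 1/600 ≈ 0.0016667
I(C, X) = -27 + 3*(C + X)/(64 + X) (I(C, X) = -27 + 3*((C + X)/(X + 64)) = -27 + 3*((C + X)/(64 + X)) = -27 + 3*(C + X)/(64 + X))
l(P) = -29 + 2*P² (l(P) = (P² + P²) - 29 = 2*P² - 29 = -29 + 2*P²)
((l(-16) + a) - 1003) - I(9, -58) = (((-29 + 2*(-16)²) + 1/600) - 1003) - 3*(-576 + 9 - 8*(-58))/(64 - 58) = (((-29 + 2*256) + 1/600) - 1003) - 3*(-576 + 9 + 464)/6 = (((-29 + 512) + 1/600) - 1003) - 3*(-103)/6 = ((483 + 1/600) - 1003) - 1*(-103/2) = (289801/600 - 1003) + 103/2 = -311999/600 + 103/2 = -281099/600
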